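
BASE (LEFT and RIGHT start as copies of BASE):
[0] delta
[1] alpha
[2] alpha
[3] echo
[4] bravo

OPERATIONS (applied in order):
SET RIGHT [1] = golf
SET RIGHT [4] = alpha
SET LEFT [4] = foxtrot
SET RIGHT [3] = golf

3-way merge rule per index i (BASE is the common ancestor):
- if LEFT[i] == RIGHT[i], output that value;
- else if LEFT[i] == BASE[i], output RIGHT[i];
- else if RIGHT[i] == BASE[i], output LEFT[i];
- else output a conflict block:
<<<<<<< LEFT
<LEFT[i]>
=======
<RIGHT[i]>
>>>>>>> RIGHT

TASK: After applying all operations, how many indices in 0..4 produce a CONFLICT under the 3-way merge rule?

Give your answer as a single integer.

Final LEFT:  [delta, alpha, alpha, echo, foxtrot]
Final RIGHT: [delta, golf, alpha, golf, alpha]
i=0: L=delta R=delta -> agree -> delta
i=1: L=alpha=BASE, R=golf -> take RIGHT -> golf
i=2: L=alpha R=alpha -> agree -> alpha
i=3: L=echo=BASE, R=golf -> take RIGHT -> golf
i=4: BASE=bravo L=foxtrot R=alpha all differ -> CONFLICT
Conflict count: 1

Answer: 1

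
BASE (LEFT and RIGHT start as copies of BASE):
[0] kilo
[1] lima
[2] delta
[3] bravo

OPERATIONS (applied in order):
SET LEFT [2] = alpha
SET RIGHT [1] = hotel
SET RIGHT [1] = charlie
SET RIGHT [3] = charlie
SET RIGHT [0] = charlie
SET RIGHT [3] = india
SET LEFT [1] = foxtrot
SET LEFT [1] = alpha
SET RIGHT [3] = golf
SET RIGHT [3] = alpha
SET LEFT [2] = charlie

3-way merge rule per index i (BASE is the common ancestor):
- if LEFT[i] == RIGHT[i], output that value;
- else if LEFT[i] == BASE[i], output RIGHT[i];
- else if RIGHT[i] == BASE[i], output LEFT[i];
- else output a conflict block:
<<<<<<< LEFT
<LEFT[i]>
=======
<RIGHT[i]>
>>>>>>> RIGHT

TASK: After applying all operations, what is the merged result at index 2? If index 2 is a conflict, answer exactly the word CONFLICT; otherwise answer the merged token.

Answer: charlie

Derivation:
Final LEFT:  [kilo, alpha, charlie, bravo]
Final RIGHT: [charlie, charlie, delta, alpha]
i=0: L=kilo=BASE, R=charlie -> take RIGHT -> charlie
i=1: BASE=lima L=alpha R=charlie all differ -> CONFLICT
i=2: L=charlie, R=delta=BASE -> take LEFT -> charlie
i=3: L=bravo=BASE, R=alpha -> take RIGHT -> alpha
Index 2 -> charlie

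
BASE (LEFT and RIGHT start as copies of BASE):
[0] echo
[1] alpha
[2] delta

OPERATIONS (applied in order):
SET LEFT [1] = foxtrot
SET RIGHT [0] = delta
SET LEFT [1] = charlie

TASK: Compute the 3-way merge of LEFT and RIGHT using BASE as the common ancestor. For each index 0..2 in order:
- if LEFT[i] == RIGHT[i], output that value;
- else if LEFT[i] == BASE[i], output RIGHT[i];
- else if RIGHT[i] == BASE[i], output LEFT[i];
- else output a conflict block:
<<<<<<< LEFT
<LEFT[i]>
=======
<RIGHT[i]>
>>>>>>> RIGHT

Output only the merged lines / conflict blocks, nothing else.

Final LEFT:  [echo, charlie, delta]
Final RIGHT: [delta, alpha, delta]
i=0: L=echo=BASE, R=delta -> take RIGHT -> delta
i=1: L=charlie, R=alpha=BASE -> take LEFT -> charlie
i=2: L=delta R=delta -> agree -> delta

Answer: delta
charlie
delta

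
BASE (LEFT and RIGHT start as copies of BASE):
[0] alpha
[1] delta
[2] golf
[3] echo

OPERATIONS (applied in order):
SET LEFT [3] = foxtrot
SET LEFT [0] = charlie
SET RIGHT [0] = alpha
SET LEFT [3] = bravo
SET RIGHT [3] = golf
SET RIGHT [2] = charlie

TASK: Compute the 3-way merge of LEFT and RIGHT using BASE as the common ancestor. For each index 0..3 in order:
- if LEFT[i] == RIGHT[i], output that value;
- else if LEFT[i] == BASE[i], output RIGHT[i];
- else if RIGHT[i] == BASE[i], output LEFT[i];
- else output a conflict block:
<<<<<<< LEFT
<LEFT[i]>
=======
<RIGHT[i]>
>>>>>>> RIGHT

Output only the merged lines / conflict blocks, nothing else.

Final LEFT:  [charlie, delta, golf, bravo]
Final RIGHT: [alpha, delta, charlie, golf]
i=0: L=charlie, R=alpha=BASE -> take LEFT -> charlie
i=1: L=delta R=delta -> agree -> delta
i=2: L=golf=BASE, R=charlie -> take RIGHT -> charlie
i=3: BASE=echo L=bravo R=golf all differ -> CONFLICT

Answer: charlie
delta
charlie
<<<<<<< LEFT
bravo
=======
golf
>>>>>>> RIGHT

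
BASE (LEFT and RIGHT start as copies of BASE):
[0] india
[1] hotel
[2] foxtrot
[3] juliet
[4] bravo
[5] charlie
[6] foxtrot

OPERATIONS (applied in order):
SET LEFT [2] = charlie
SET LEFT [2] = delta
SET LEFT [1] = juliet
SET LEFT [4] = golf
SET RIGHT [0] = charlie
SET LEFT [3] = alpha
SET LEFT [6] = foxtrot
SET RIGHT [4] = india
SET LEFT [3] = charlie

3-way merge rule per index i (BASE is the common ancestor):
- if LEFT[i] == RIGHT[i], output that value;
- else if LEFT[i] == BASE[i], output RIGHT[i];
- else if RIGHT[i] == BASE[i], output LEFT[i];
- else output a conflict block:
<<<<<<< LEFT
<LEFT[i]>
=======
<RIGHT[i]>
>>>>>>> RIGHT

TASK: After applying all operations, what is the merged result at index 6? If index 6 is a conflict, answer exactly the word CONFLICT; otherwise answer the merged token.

Final LEFT:  [india, juliet, delta, charlie, golf, charlie, foxtrot]
Final RIGHT: [charlie, hotel, foxtrot, juliet, india, charlie, foxtrot]
i=0: L=india=BASE, R=charlie -> take RIGHT -> charlie
i=1: L=juliet, R=hotel=BASE -> take LEFT -> juliet
i=2: L=delta, R=foxtrot=BASE -> take LEFT -> delta
i=3: L=charlie, R=juliet=BASE -> take LEFT -> charlie
i=4: BASE=bravo L=golf R=india all differ -> CONFLICT
i=5: L=charlie R=charlie -> agree -> charlie
i=6: L=foxtrot R=foxtrot -> agree -> foxtrot
Index 6 -> foxtrot

Answer: foxtrot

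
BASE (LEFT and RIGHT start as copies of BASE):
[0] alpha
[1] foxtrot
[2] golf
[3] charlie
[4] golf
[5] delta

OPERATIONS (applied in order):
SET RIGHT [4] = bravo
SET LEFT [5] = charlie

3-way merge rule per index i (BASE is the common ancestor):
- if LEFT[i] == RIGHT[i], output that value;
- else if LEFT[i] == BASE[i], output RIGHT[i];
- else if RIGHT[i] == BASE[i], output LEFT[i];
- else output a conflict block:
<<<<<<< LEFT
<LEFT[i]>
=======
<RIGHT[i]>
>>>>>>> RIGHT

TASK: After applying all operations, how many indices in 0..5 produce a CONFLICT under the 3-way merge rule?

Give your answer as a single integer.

Final LEFT:  [alpha, foxtrot, golf, charlie, golf, charlie]
Final RIGHT: [alpha, foxtrot, golf, charlie, bravo, delta]
i=0: L=alpha R=alpha -> agree -> alpha
i=1: L=foxtrot R=foxtrot -> agree -> foxtrot
i=2: L=golf R=golf -> agree -> golf
i=3: L=charlie R=charlie -> agree -> charlie
i=4: L=golf=BASE, R=bravo -> take RIGHT -> bravo
i=5: L=charlie, R=delta=BASE -> take LEFT -> charlie
Conflict count: 0

Answer: 0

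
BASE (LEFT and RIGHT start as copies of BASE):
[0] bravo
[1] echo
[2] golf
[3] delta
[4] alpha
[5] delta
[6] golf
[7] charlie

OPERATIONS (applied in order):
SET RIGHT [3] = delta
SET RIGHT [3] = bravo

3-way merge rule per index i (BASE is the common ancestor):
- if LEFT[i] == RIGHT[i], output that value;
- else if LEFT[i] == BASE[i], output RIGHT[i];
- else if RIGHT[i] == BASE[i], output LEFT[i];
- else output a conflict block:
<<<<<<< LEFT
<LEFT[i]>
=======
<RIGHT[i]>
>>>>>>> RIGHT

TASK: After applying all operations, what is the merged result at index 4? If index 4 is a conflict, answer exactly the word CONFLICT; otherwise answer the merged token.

Final LEFT:  [bravo, echo, golf, delta, alpha, delta, golf, charlie]
Final RIGHT: [bravo, echo, golf, bravo, alpha, delta, golf, charlie]
i=0: L=bravo R=bravo -> agree -> bravo
i=1: L=echo R=echo -> agree -> echo
i=2: L=golf R=golf -> agree -> golf
i=3: L=delta=BASE, R=bravo -> take RIGHT -> bravo
i=4: L=alpha R=alpha -> agree -> alpha
i=5: L=delta R=delta -> agree -> delta
i=6: L=golf R=golf -> agree -> golf
i=7: L=charlie R=charlie -> agree -> charlie
Index 4 -> alpha

Answer: alpha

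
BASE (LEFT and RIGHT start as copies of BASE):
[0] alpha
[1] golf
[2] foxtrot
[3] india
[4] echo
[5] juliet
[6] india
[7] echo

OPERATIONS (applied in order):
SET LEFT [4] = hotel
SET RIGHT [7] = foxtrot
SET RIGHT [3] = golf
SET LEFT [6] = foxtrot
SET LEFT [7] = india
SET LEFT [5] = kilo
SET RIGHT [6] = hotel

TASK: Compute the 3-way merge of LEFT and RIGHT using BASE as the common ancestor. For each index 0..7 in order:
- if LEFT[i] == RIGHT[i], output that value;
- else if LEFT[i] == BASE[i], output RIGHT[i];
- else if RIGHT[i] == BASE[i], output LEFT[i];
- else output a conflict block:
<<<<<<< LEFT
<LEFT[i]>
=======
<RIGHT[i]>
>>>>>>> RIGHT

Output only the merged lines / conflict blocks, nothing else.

Answer: alpha
golf
foxtrot
golf
hotel
kilo
<<<<<<< LEFT
foxtrot
=======
hotel
>>>>>>> RIGHT
<<<<<<< LEFT
india
=======
foxtrot
>>>>>>> RIGHT

Derivation:
Final LEFT:  [alpha, golf, foxtrot, india, hotel, kilo, foxtrot, india]
Final RIGHT: [alpha, golf, foxtrot, golf, echo, juliet, hotel, foxtrot]
i=0: L=alpha R=alpha -> agree -> alpha
i=1: L=golf R=golf -> agree -> golf
i=2: L=foxtrot R=foxtrot -> agree -> foxtrot
i=3: L=india=BASE, R=golf -> take RIGHT -> golf
i=4: L=hotel, R=echo=BASE -> take LEFT -> hotel
i=5: L=kilo, R=juliet=BASE -> take LEFT -> kilo
i=6: BASE=india L=foxtrot R=hotel all differ -> CONFLICT
i=7: BASE=echo L=india R=foxtrot all differ -> CONFLICT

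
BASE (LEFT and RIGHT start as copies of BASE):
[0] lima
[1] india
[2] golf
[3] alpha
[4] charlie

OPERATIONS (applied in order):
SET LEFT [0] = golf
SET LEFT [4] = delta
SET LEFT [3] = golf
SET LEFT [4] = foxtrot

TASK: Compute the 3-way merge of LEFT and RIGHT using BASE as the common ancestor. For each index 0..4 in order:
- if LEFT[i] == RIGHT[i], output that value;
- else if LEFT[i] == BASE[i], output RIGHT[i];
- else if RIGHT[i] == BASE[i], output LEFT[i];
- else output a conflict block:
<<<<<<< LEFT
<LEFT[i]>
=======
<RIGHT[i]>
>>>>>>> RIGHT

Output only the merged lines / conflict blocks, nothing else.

Final LEFT:  [golf, india, golf, golf, foxtrot]
Final RIGHT: [lima, india, golf, alpha, charlie]
i=0: L=golf, R=lima=BASE -> take LEFT -> golf
i=1: L=india R=india -> agree -> india
i=2: L=golf R=golf -> agree -> golf
i=3: L=golf, R=alpha=BASE -> take LEFT -> golf
i=4: L=foxtrot, R=charlie=BASE -> take LEFT -> foxtrot

Answer: golf
india
golf
golf
foxtrot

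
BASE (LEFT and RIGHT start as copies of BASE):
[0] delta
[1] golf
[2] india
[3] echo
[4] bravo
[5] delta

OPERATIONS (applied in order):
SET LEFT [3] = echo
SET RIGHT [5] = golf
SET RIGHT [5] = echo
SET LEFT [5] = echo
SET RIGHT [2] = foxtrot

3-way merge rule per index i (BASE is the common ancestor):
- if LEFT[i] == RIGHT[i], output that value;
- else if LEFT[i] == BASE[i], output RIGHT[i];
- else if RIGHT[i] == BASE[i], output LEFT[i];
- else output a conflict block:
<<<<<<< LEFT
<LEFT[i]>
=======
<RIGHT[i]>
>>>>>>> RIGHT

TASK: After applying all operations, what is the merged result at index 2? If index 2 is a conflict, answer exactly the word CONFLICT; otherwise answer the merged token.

Answer: foxtrot

Derivation:
Final LEFT:  [delta, golf, india, echo, bravo, echo]
Final RIGHT: [delta, golf, foxtrot, echo, bravo, echo]
i=0: L=delta R=delta -> agree -> delta
i=1: L=golf R=golf -> agree -> golf
i=2: L=india=BASE, R=foxtrot -> take RIGHT -> foxtrot
i=3: L=echo R=echo -> agree -> echo
i=4: L=bravo R=bravo -> agree -> bravo
i=5: L=echo R=echo -> agree -> echo
Index 2 -> foxtrot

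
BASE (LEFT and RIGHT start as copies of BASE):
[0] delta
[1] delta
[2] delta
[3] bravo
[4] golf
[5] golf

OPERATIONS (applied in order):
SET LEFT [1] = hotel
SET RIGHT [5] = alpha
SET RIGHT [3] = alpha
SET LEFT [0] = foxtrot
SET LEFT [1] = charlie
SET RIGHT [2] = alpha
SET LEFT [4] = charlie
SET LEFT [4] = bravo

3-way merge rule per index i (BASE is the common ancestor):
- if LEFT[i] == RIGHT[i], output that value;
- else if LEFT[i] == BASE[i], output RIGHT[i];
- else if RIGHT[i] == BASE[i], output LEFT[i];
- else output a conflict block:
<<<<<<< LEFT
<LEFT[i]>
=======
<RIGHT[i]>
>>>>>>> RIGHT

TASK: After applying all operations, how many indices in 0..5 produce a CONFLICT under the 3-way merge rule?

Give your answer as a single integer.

Answer: 0

Derivation:
Final LEFT:  [foxtrot, charlie, delta, bravo, bravo, golf]
Final RIGHT: [delta, delta, alpha, alpha, golf, alpha]
i=0: L=foxtrot, R=delta=BASE -> take LEFT -> foxtrot
i=1: L=charlie, R=delta=BASE -> take LEFT -> charlie
i=2: L=delta=BASE, R=alpha -> take RIGHT -> alpha
i=3: L=bravo=BASE, R=alpha -> take RIGHT -> alpha
i=4: L=bravo, R=golf=BASE -> take LEFT -> bravo
i=5: L=golf=BASE, R=alpha -> take RIGHT -> alpha
Conflict count: 0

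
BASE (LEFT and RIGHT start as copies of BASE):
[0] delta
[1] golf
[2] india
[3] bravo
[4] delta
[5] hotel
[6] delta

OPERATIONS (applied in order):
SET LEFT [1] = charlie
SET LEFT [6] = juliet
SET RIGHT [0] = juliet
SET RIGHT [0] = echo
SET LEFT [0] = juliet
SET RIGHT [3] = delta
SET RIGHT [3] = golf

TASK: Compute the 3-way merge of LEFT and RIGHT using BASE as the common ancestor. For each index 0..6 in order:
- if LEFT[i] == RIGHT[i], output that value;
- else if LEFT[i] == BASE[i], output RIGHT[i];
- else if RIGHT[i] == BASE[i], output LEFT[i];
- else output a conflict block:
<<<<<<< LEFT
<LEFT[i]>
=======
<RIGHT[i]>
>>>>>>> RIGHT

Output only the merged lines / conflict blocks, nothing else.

Final LEFT:  [juliet, charlie, india, bravo, delta, hotel, juliet]
Final RIGHT: [echo, golf, india, golf, delta, hotel, delta]
i=0: BASE=delta L=juliet R=echo all differ -> CONFLICT
i=1: L=charlie, R=golf=BASE -> take LEFT -> charlie
i=2: L=india R=india -> agree -> india
i=3: L=bravo=BASE, R=golf -> take RIGHT -> golf
i=4: L=delta R=delta -> agree -> delta
i=5: L=hotel R=hotel -> agree -> hotel
i=6: L=juliet, R=delta=BASE -> take LEFT -> juliet

Answer: <<<<<<< LEFT
juliet
=======
echo
>>>>>>> RIGHT
charlie
india
golf
delta
hotel
juliet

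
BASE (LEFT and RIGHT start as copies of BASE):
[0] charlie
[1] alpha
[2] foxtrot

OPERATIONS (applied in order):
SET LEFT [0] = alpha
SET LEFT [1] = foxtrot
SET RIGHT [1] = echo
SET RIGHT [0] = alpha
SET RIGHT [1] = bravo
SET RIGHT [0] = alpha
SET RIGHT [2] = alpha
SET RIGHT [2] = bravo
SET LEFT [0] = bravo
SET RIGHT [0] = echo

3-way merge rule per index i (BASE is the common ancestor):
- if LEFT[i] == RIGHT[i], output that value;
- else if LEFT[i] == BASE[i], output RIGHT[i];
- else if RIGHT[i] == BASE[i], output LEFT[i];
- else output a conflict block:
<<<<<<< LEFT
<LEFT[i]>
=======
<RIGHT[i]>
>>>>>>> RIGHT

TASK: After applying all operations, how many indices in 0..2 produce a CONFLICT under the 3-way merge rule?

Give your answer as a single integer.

Answer: 2

Derivation:
Final LEFT:  [bravo, foxtrot, foxtrot]
Final RIGHT: [echo, bravo, bravo]
i=0: BASE=charlie L=bravo R=echo all differ -> CONFLICT
i=1: BASE=alpha L=foxtrot R=bravo all differ -> CONFLICT
i=2: L=foxtrot=BASE, R=bravo -> take RIGHT -> bravo
Conflict count: 2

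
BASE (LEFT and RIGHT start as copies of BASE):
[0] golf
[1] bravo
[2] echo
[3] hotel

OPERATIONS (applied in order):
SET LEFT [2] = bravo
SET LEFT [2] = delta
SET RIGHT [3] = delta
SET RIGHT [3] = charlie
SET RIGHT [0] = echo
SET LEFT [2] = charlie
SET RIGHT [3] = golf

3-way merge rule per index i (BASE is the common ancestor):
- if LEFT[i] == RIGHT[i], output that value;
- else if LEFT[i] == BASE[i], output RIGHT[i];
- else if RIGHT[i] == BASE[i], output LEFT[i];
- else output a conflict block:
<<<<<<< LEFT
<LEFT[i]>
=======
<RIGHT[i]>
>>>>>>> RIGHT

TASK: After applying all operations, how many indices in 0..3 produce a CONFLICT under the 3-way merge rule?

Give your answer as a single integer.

Final LEFT:  [golf, bravo, charlie, hotel]
Final RIGHT: [echo, bravo, echo, golf]
i=0: L=golf=BASE, R=echo -> take RIGHT -> echo
i=1: L=bravo R=bravo -> agree -> bravo
i=2: L=charlie, R=echo=BASE -> take LEFT -> charlie
i=3: L=hotel=BASE, R=golf -> take RIGHT -> golf
Conflict count: 0

Answer: 0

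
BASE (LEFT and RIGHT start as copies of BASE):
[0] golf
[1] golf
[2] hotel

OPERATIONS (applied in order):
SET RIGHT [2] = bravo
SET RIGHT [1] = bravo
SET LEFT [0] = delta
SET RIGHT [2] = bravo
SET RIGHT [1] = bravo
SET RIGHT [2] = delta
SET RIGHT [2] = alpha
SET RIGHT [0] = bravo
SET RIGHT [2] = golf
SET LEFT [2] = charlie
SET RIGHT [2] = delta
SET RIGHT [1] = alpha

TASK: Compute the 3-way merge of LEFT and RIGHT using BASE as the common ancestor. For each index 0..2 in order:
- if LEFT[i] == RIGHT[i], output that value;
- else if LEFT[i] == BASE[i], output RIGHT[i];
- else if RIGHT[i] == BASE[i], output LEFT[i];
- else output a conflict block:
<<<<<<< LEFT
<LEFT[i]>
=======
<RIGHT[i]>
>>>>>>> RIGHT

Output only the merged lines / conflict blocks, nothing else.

Answer: <<<<<<< LEFT
delta
=======
bravo
>>>>>>> RIGHT
alpha
<<<<<<< LEFT
charlie
=======
delta
>>>>>>> RIGHT

Derivation:
Final LEFT:  [delta, golf, charlie]
Final RIGHT: [bravo, alpha, delta]
i=0: BASE=golf L=delta R=bravo all differ -> CONFLICT
i=1: L=golf=BASE, R=alpha -> take RIGHT -> alpha
i=2: BASE=hotel L=charlie R=delta all differ -> CONFLICT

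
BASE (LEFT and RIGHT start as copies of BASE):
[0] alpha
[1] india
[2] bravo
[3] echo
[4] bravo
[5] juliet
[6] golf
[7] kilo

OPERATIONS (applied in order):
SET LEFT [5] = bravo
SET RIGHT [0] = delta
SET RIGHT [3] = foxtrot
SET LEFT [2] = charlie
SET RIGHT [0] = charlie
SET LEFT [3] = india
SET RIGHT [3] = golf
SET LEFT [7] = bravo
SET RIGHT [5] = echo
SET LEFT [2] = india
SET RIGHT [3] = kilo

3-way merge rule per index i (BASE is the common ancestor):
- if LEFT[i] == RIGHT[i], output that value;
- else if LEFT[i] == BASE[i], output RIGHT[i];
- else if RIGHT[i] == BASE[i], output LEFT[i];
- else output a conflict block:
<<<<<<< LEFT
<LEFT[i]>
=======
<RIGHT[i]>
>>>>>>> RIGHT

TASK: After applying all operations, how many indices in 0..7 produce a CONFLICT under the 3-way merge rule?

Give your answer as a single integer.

Final LEFT:  [alpha, india, india, india, bravo, bravo, golf, bravo]
Final RIGHT: [charlie, india, bravo, kilo, bravo, echo, golf, kilo]
i=0: L=alpha=BASE, R=charlie -> take RIGHT -> charlie
i=1: L=india R=india -> agree -> india
i=2: L=india, R=bravo=BASE -> take LEFT -> india
i=3: BASE=echo L=india R=kilo all differ -> CONFLICT
i=4: L=bravo R=bravo -> agree -> bravo
i=5: BASE=juliet L=bravo R=echo all differ -> CONFLICT
i=6: L=golf R=golf -> agree -> golf
i=7: L=bravo, R=kilo=BASE -> take LEFT -> bravo
Conflict count: 2

Answer: 2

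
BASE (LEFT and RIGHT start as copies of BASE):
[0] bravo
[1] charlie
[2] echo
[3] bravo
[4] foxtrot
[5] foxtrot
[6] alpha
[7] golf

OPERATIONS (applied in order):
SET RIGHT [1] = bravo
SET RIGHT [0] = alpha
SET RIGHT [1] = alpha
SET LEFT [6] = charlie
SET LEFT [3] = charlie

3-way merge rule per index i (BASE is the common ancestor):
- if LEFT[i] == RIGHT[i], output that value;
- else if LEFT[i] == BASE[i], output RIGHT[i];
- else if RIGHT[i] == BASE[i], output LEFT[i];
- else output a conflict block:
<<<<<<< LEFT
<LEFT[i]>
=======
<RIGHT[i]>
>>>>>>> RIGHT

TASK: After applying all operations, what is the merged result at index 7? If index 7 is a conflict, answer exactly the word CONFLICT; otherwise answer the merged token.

Final LEFT:  [bravo, charlie, echo, charlie, foxtrot, foxtrot, charlie, golf]
Final RIGHT: [alpha, alpha, echo, bravo, foxtrot, foxtrot, alpha, golf]
i=0: L=bravo=BASE, R=alpha -> take RIGHT -> alpha
i=1: L=charlie=BASE, R=alpha -> take RIGHT -> alpha
i=2: L=echo R=echo -> agree -> echo
i=3: L=charlie, R=bravo=BASE -> take LEFT -> charlie
i=4: L=foxtrot R=foxtrot -> agree -> foxtrot
i=5: L=foxtrot R=foxtrot -> agree -> foxtrot
i=6: L=charlie, R=alpha=BASE -> take LEFT -> charlie
i=7: L=golf R=golf -> agree -> golf
Index 7 -> golf

Answer: golf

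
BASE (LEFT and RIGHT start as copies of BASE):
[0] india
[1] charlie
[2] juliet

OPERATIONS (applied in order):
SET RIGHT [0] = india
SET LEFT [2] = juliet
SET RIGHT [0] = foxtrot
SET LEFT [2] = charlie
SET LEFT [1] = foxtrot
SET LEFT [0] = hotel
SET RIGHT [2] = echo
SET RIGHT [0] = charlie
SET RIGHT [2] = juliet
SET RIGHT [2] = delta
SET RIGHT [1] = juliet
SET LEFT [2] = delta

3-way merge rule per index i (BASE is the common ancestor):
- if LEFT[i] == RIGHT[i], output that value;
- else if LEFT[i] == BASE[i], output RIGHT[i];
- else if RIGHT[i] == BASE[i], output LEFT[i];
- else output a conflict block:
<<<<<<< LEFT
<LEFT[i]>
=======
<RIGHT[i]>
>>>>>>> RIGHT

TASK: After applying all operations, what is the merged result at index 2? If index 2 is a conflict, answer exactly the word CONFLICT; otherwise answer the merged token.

Final LEFT:  [hotel, foxtrot, delta]
Final RIGHT: [charlie, juliet, delta]
i=0: BASE=india L=hotel R=charlie all differ -> CONFLICT
i=1: BASE=charlie L=foxtrot R=juliet all differ -> CONFLICT
i=2: L=delta R=delta -> agree -> delta
Index 2 -> delta

Answer: delta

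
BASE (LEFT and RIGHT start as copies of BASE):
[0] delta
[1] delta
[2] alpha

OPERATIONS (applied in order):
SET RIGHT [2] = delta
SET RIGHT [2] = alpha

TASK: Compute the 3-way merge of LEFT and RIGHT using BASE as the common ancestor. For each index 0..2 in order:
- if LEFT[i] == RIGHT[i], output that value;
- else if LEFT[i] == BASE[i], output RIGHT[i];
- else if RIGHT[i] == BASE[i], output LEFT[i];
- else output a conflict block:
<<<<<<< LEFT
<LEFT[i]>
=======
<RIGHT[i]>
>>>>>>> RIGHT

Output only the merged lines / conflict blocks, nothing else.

Answer: delta
delta
alpha

Derivation:
Final LEFT:  [delta, delta, alpha]
Final RIGHT: [delta, delta, alpha]
i=0: L=delta R=delta -> agree -> delta
i=1: L=delta R=delta -> agree -> delta
i=2: L=alpha R=alpha -> agree -> alpha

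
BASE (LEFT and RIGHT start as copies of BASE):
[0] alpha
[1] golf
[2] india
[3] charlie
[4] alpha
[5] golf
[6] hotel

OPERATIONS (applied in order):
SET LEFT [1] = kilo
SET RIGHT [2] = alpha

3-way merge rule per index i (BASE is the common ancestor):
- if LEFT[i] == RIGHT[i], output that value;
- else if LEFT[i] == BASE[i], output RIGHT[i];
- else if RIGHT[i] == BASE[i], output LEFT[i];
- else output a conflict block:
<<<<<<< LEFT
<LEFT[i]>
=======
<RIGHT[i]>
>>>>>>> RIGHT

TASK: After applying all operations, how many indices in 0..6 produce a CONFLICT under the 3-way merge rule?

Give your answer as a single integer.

Answer: 0

Derivation:
Final LEFT:  [alpha, kilo, india, charlie, alpha, golf, hotel]
Final RIGHT: [alpha, golf, alpha, charlie, alpha, golf, hotel]
i=0: L=alpha R=alpha -> agree -> alpha
i=1: L=kilo, R=golf=BASE -> take LEFT -> kilo
i=2: L=india=BASE, R=alpha -> take RIGHT -> alpha
i=3: L=charlie R=charlie -> agree -> charlie
i=4: L=alpha R=alpha -> agree -> alpha
i=5: L=golf R=golf -> agree -> golf
i=6: L=hotel R=hotel -> agree -> hotel
Conflict count: 0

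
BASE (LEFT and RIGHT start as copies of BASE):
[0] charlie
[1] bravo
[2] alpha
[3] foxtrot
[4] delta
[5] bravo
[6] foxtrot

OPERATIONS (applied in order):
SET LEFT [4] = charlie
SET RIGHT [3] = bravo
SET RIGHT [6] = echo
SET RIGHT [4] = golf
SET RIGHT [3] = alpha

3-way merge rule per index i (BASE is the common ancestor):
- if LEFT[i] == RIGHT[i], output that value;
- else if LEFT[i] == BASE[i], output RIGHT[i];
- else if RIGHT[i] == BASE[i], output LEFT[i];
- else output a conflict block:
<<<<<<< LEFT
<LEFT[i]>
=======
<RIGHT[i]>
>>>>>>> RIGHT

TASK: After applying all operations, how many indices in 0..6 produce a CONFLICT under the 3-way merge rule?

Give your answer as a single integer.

Final LEFT:  [charlie, bravo, alpha, foxtrot, charlie, bravo, foxtrot]
Final RIGHT: [charlie, bravo, alpha, alpha, golf, bravo, echo]
i=0: L=charlie R=charlie -> agree -> charlie
i=1: L=bravo R=bravo -> agree -> bravo
i=2: L=alpha R=alpha -> agree -> alpha
i=3: L=foxtrot=BASE, R=alpha -> take RIGHT -> alpha
i=4: BASE=delta L=charlie R=golf all differ -> CONFLICT
i=5: L=bravo R=bravo -> agree -> bravo
i=6: L=foxtrot=BASE, R=echo -> take RIGHT -> echo
Conflict count: 1

Answer: 1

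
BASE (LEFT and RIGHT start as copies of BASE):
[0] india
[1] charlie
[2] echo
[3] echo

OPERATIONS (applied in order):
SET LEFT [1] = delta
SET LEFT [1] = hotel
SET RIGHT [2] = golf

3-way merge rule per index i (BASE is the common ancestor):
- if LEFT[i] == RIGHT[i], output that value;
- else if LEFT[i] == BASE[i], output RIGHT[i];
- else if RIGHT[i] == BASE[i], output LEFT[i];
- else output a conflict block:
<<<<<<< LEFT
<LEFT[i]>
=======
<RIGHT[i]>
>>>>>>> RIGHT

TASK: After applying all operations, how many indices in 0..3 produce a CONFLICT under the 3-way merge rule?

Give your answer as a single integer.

Final LEFT:  [india, hotel, echo, echo]
Final RIGHT: [india, charlie, golf, echo]
i=0: L=india R=india -> agree -> india
i=1: L=hotel, R=charlie=BASE -> take LEFT -> hotel
i=2: L=echo=BASE, R=golf -> take RIGHT -> golf
i=3: L=echo R=echo -> agree -> echo
Conflict count: 0

Answer: 0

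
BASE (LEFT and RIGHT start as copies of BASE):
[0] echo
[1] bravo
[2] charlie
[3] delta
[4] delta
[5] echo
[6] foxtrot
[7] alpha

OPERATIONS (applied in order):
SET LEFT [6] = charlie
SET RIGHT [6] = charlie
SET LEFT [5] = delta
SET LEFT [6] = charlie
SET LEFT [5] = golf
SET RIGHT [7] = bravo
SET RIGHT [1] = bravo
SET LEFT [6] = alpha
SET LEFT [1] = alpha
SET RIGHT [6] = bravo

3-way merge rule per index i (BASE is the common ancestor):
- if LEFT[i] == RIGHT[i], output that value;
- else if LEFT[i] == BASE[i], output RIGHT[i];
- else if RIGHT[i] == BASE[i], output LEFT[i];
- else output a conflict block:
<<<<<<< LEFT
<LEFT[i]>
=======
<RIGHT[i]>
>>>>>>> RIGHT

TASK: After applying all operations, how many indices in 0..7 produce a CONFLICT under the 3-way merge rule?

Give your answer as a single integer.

Answer: 1

Derivation:
Final LEFT:  [echo, alpha, charlie, delta, delta, golf, alpha, alpha]
Final RIGHT: [echo, bravo, charlie, delta, delta, echo, bravo, bravo]
i=0: L=echo R=echo -> agree -> echo
i=1: L=alpha, R=bravo=BASE -> take LEFT -> alpha
i=2: L=charlie R=charlie -> agree -> charlie
i=3: L=delta R=delta -> agree -> delta
i=4: L=delta R=delta -> agree -> delta
i=5: L=golf, R=echo=BASE -> take LEFT -> golf
i=6: BASE=foxtrot L=alpha R=bravo all differ -> CONFLICT
i=7: L=alpha=BASE, R=bravo -> take RIGHT -> bravo
Conflict count: 1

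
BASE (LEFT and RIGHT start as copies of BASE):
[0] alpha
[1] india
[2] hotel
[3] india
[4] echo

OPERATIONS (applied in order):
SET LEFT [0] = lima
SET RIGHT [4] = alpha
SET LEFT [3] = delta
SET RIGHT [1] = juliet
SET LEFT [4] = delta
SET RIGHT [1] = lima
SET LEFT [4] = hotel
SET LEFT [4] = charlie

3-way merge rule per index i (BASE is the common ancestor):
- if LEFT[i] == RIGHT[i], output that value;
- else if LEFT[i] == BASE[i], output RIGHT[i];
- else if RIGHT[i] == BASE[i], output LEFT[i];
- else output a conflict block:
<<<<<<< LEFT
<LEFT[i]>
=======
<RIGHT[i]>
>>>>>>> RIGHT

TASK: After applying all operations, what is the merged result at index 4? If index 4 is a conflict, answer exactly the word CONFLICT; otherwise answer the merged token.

Final LEFT:  [lima, india, hotel, delta, charlie]
Final RIGHT: [alpha, lima, hotel, india, alpha]
i=0: L=lima, R=alpha=BASE -> take LEFT -> lima
i=1: L=india=BASE, R=lima -> take RIGHT -> lima
i=2: L=hotel R=hotel -> agree -> hotel
i=3: L=delta, R=india=BASE -> take LEFT -> delta
i=4: BASE=echo L=charlie R=alpha all differ -> CONFLICT
Index 4 -> CONFLICT

Answer: CONFLICT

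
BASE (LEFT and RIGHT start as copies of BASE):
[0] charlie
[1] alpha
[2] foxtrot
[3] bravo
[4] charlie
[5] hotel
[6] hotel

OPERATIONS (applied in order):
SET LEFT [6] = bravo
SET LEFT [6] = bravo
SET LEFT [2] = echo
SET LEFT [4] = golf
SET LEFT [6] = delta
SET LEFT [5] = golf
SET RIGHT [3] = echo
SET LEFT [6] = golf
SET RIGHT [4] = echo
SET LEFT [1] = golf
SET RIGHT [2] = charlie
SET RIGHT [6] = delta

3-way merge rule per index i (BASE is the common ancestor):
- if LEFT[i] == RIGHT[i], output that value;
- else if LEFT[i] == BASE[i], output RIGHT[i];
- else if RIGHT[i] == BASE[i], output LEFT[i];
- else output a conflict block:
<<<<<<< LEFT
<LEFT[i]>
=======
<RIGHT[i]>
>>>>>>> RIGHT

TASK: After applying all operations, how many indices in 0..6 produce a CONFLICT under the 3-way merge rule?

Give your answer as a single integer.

Answer: 3

Derivation:
Final LEFT:  [charlie, golf, echo, bravo, golf, golf, golf]
Final RIGHT: [charlie, alpha, charlie, echo, echo, hotel, delta]
i=0: L=charlie R=charlie -> agree -> charlie
i=1: L=golf, R=alpha=BASE -> take LEFT -> golf
i=2: BASE=foxtrot L=echo R=charlie all differ -> CONFLICT
i=3: L=bravo=BASE, R=echo -> take RIGHT -> echo
i=4: BASE=charlie L=golf R=echo all differ -> CONFLICT
i=5: L=golf, R=hotel=BASE -> take LEFT -> golf
i=6: BASE=hotel L=golf R=delta all differ -> CONFLICT
Conflict count: 3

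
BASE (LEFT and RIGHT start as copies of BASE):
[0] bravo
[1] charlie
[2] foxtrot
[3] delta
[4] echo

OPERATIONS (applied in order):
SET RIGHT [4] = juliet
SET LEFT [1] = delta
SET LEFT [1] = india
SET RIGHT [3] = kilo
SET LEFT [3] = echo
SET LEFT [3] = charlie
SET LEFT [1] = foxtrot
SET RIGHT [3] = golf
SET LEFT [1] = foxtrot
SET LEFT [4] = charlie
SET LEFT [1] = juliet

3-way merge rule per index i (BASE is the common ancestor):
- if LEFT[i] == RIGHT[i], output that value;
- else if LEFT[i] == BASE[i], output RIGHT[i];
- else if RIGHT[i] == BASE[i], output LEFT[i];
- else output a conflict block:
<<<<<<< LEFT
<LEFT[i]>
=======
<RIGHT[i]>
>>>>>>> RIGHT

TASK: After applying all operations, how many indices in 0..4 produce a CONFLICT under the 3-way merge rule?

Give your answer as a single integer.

Answer: 2

Derivation:
Final LEFT:  [bravo, juliet, foxtrot, charlie, charlie]
Final RIGHT: [bravo, charlie, foxtrot, golf, juliet]
i=0: L=bravo R=bravo -> agree -> bravo
i=1: L=juliet, R=charlie=BASE -> take LEFT -> juliet
i=2: L=foxtrot R=foxtrot -> agree -> foxtrot
i=3: BASE=delta L=charlie R=golf all differ -> CONFLICT
i=4: BASE=echo L=charlie R=juliet all differ -> CONFLICT
Conflict count: 2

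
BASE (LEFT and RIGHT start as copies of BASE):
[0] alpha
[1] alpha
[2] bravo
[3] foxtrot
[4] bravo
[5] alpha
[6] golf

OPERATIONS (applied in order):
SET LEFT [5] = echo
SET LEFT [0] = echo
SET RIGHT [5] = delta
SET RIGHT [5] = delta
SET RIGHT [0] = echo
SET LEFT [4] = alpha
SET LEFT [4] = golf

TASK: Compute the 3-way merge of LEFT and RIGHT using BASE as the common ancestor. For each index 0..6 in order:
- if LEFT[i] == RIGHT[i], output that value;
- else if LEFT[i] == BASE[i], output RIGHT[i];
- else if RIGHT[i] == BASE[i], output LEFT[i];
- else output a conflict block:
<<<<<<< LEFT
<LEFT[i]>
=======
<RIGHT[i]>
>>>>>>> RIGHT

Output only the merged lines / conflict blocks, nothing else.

Final LEFT:  [echo, alpha, bravo, foxtrot, golf, echo, golf]
Final RIGHT: [echo, alpha, bravo, foxtrot, bravo, delta, golf]
i=0: L=echo R=echo -> agree -> echo
i=1: L=alpha R=alpha -> agree -> alpha
i=2: L=bravo R=bravo -> agree -> bravo
i=3: L=foxtrot R=foxtrot -> agree -> foxtrot
i=4: L=golf, R=bravo=BASE -> take LEFT -> golf
i=5: BASE=alpha L=echo R=delta all differ -> CONFLICT
i=6: L=golf R=golf -> agree -> golf

Answer: echo
alpha
bravo
foxtrot
golf
<<<<<<< LEFT
echo
=======
delta
>>>>>>> RIGHT
golf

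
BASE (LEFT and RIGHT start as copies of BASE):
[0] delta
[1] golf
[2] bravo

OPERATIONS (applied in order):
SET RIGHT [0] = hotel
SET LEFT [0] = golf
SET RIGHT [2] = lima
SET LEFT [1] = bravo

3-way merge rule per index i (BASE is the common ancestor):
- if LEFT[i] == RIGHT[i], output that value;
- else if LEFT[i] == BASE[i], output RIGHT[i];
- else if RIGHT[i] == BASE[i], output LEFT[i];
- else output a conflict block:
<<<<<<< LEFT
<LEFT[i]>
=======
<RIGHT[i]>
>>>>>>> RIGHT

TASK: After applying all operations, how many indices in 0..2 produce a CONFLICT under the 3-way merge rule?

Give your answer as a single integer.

Final LEFT:  [golf, bravo, bravo]
Final RIGHT: [hotel, golf, lima]
i=0: BASE=delta L=golf R=hotel all differ -> CONFLICT
i=1: L=bravo, R=golf=BASE -> take LEFT -> bravo
i=2: L=bravo=BASE, R=lima -> take RIGHT -> lima
Conflict count: 1

Answer: 1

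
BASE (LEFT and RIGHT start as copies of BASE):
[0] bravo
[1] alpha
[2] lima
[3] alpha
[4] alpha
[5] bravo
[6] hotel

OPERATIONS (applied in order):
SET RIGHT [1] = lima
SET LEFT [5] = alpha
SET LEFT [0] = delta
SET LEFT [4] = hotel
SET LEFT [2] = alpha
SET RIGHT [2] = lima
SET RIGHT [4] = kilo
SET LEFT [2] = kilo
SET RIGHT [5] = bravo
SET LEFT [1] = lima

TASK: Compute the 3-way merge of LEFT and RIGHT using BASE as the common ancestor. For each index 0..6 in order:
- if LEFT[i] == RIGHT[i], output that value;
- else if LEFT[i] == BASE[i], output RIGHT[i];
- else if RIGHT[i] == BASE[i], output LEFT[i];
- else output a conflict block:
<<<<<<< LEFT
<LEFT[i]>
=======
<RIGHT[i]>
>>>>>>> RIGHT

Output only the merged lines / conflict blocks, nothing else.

Answer: delta
lima
kilo
alpha
<<<<<<< LEFT
hotel
=======
kilo
>>>>>>> RIGHT
alpha
hotel

Derivation:
Final LEFT:  [delta, lima, kilo, alpha, hotel, alpha, hotel]
Final RIGHT: [bravo, lima, lima, alpha, kilo, bravo, hotel]
i=0: L=delta, R=bravo=BASE -> take LEFT -> delta
i=1: L=lima R=lima -> agree -> lima
i=2: L=kilo, R=lima=BASE -> take LEFT -> kilo
i=3: L=alpha R=alpha -> agree -> alpha
i=4: BASE=alpha L=hotel R=kilo all differ -> CONFLICT
i=5: L=alpha, R=bravo=BASE -> take LEFT -> alpha
i=6: L=hotel R=hotel -> agree -> hotel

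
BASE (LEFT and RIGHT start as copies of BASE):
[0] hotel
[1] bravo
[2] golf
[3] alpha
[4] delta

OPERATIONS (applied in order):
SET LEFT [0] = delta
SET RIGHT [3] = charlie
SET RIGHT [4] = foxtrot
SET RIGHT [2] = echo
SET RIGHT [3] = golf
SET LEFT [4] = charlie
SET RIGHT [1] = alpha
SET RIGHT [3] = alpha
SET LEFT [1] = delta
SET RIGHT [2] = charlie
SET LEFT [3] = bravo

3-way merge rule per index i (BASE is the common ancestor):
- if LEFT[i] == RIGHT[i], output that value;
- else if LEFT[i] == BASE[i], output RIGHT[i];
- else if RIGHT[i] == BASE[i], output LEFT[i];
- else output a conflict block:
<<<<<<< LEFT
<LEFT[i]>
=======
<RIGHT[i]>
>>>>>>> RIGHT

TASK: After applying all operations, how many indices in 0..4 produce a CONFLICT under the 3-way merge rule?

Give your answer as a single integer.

Final LEFT:  [delta, delta, golf, bravo, charlie]
Final RIGHT: [hotel, alpha, charlie, alpha, foxtrot]
i=0: L=delta, R=hotel=BASE -> take LEFT -> delta
i=1: BASE=bravo L=delta R=alpha all differ -> CONFLICT
i=2: L=golf=BASE, R=charlie -> take RIGHT -> charlie
i=3: L=bravo, R=alpha=BASE -> take LEFT -> bravo
i=4: BASE=delta L=charlie R=foxtrot all differ -> CONFLICT
Conflict count: 2

Answer: 2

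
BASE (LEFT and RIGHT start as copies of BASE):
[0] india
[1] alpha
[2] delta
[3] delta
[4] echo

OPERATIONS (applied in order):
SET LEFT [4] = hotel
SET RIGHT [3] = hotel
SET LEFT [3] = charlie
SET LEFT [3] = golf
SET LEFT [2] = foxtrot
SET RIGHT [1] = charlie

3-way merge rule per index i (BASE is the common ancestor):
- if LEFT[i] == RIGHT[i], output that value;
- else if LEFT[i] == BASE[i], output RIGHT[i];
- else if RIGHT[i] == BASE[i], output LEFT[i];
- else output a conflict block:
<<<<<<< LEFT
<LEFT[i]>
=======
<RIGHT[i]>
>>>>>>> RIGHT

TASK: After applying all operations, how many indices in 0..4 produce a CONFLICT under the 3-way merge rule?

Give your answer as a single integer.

Final LEFT:  [india, alpha, foxtrot, golf, hotel]
Final RIGHT: [india, charlie, delta, hotel, echo]
i=0: L=india R=india -> agree -> india
i=1: L=alpha=BASE, R=charlie -> take RIGHT -> charlie
i=2: L=foxtrot, R=delta=BASE -> take LEFT -> foxtrot
i=3: BASE=delta L=golf R=hotel all differ -> CONFLICT
i=4: L=hotel, R=echo=BASE -> take LEFT -> hotel
Conflict count: 1

Answer: 1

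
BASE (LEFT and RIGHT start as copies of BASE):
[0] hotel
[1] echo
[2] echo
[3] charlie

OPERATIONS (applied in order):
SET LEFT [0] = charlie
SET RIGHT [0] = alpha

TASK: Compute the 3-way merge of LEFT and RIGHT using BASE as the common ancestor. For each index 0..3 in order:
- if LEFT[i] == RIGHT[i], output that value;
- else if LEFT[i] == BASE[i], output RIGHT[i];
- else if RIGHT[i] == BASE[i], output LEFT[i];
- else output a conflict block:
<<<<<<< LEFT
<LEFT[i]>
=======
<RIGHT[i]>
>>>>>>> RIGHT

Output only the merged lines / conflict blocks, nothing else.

Answer: <<<<<<< LEFT
charlie
=======
alpha
>>>>>>> RIGHT
echo
echo
charlie

Derivation:
Final LEFT:  [charlie, echo, echo, charlie]
Final RIGHT: [alpha, echo, echo, charlie]
i=0: BASE=hotel L=charlie R=alpha all differ -> CONFLICT
i=1: L=echo R=echo -> agree -> echo
i=2: L=echo R=echo -> agree -> echo
i=3: L=charlie R=charlie -> agree -> charlie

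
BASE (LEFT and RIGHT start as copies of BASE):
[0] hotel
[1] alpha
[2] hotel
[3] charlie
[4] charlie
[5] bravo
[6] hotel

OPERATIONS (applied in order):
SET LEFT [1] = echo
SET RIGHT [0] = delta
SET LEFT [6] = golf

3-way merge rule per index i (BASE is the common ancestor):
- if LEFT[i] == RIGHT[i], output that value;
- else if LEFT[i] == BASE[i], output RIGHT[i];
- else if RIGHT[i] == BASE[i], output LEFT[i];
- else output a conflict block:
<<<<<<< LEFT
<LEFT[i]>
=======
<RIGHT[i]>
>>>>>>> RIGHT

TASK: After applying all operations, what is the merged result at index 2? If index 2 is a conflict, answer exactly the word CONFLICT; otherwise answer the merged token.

Final LEFT:  [hotel, echo, hotel, charlie, charlie, bravo, golf]
Final RIGHT: [delta, alpha, hotel, charlie, charlie, bravo, hotel]
i=0: L=hotel=BASE, R=delta -> take RIGHT -> delta
i=1: L=echo, R=alpha=BASE -> take LEFT -> echo
i=2: L=hotel R=hotel -> agree -> hotel
i=3: L=charlie R=charlie -> agree -> charlie
i=4: L=charlie R=charlie -> agree -> charlie
i=5: L=bravo R=bravo -> agree -> bravo
i=6: L=golf, R=hotel=BASE -> take LEFT -> golf
Index 2 -> hotel

Answer: hotel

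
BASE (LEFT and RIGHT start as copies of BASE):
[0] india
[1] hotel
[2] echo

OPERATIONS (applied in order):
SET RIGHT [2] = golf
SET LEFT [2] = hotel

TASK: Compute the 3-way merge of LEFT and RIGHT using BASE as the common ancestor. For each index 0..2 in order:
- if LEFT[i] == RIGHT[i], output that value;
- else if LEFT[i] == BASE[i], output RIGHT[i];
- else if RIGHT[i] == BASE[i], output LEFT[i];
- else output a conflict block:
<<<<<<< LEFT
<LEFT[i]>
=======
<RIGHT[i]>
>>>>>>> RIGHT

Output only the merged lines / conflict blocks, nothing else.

Answer: india
hotel
<<<<<<< LEFT
hotel
=======
golf
>>>>>>> RIGHT

Derivation:
Final LEFT:  [india, hotel, hotel]
Final RIGHT: [india, hotel, golf]
i=0: L=india R=india -> agree -> india
i=1: L=hotel R=hotel -> agree -> hotel
i=2: BASE=echo L=hotel R=golf all differ -> CONFLICT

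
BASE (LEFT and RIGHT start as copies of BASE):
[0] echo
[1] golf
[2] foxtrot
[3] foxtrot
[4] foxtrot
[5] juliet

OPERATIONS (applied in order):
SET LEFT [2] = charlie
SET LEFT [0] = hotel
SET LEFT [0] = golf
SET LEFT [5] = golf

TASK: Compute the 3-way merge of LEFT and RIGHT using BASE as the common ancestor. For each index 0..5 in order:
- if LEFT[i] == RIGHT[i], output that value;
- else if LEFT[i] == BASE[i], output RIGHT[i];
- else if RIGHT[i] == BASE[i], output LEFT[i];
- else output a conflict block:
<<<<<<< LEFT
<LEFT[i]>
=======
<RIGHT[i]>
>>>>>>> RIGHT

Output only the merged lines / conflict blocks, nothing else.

Answer: golf
golf
charlie
foxtrot
foxtrot
golf

Derivation:
Final LEFT:  [golf, golf, charlie, foxtrot, foxtrot, golf]
Final RIGHT: [echo, golf, foxtrot, foxtrot, foxtrot, juliet]
i=0: L=golf, R=echo=BASE -> take LEFT -> golf
i=1: L=golf R=golf -> agree -> golf
i=2: L=charlie, R=foxtrot=BASE -> take LEFT -> charlie
i=3: L=foxtrot R=foxtrot -> agree -> foxtrot
i=4: L=foxtrot R=foxtrot -> agree -> foxtrot
i=5: L=golf, R=juliet=BASE -> take LEFT -> golf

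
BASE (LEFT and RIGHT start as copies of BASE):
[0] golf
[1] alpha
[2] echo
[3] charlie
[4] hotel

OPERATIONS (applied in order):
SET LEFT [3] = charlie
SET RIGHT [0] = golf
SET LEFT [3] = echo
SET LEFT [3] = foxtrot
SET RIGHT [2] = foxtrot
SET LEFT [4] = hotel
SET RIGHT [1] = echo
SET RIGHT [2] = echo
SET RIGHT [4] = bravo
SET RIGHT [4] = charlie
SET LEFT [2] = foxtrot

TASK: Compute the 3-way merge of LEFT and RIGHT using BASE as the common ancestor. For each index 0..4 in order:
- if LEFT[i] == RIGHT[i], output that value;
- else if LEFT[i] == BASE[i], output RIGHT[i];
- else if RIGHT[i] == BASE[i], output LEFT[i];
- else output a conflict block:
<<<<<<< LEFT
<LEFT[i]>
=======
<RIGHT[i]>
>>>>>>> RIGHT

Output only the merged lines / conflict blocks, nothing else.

Answer: golf
echo
foxtrot
foxtrot
charlie

Derivation:
Final LEFT:  [golf, alpha, foxtrot, foxtrot, hotel]
Final RIGHT: [golf, echo, echo, charlie, charlie]
i=0: L=golf R=golf -> agree -> golf
i=1: L=alpha=BASE, R=echo -> take RIGHT -> echo
i=2: L=foxtrot, R=echo=BASE -> take LEFT -> foxtrot
i=3: L=foxtrot, R=charlie=BASE -> take LEFT -> foxtrot
i=4: L=hotel=BASE, R=charlie -> take RIGHT -> charlie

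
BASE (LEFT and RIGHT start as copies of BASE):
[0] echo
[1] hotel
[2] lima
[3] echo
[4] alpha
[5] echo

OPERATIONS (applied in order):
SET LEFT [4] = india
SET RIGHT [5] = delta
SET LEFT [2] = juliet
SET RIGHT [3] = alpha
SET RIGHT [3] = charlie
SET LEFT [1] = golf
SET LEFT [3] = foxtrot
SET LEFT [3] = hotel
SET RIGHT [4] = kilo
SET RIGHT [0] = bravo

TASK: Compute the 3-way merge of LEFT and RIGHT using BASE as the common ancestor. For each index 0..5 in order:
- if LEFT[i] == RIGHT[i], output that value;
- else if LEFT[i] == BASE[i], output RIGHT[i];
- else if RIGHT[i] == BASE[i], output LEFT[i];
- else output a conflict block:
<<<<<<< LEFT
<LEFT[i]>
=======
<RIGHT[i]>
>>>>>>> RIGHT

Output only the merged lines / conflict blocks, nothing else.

Answer: bravo
golf
juliet
<<<<<<< LEFT
hotel
=======
charlie
>>>>>>> RIGHT
<<<<<<< LEFT
india
=======
kilo
>>>>>>> RIGHT
delta

Derivation:
Final LEFT:  [echo, golf, juliet, hotel, india, echo]
Final RIGHT: [bravo, hotel, lima, charlie, kilo, delta]
i=0: L=echo=BASE, R=bravo -> take RIGHT -> bravo
i=1: L=golf, R=hotel=BASE -> take LEFT -> golf
i=2: L=juliet, R=lima=BASE -> take LEFT -> juliet
i=3: BASE=echo L=hotel R=charlie all differ -> CONFLICT
i=4: BASE=alpha L=india R=kilo all differ -> CONFLICT
i=5: L=echo=BASE, R=delta -> take RIGHT -> delta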